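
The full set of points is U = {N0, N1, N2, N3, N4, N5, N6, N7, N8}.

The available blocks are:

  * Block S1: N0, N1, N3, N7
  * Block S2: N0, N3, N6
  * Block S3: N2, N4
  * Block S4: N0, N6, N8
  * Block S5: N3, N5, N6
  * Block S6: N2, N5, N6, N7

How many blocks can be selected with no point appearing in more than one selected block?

2

S1, S3 are pairwise disjoint (S1={N0,N1,N3,N7}; S3={N2,N4}).
Every remaining block overlaps one of these, and no 3 of the listed blocks are pairwise disjoint, so 2 is the maximum.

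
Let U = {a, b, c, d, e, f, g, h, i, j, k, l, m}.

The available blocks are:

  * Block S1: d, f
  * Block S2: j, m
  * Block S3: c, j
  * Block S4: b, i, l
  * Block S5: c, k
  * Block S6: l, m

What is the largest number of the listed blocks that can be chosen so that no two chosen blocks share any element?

S1, S2, S4, S5 are pairwise disjoint (S1={d,f}; S2={j,m}; S4={b,i,l}; S5={c,k}).
Every remaining block overlaps one of these, and no 5 of the listed blocks are pairwise disjoint, so 4 is the maximum.

4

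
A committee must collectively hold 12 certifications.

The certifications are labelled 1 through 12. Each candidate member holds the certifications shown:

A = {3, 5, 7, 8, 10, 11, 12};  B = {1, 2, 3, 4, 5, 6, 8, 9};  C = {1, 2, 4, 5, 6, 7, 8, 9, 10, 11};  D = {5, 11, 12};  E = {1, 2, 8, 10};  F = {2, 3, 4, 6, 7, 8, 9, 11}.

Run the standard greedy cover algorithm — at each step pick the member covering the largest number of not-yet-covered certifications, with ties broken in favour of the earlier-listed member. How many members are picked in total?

Greedy: pick C (covers 10 new) → pick A (covers 2 new). Total picks: 2.

2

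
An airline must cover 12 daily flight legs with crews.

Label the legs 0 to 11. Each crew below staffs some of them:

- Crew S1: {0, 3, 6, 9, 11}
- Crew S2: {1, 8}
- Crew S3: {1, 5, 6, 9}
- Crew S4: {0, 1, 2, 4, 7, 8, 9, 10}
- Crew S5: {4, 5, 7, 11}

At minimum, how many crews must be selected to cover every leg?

3

S1 and S4 and S5 together: S1 ∪ S4 ∪ S5 = {0, 1, 2, 3, 4, 5, 6, 7, 8, 9, 10, 11} — every leg is covered.
Only S4 contains 2, so S4 is forced; the remaining 4 legs need at least 2 more crews (each remaining crew adds at most 3) — so at least 3 crews are needed, and 3 is optimal.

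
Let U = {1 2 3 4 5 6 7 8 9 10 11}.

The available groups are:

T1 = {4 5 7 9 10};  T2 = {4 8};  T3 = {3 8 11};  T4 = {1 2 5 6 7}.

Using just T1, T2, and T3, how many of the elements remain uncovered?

Union of T1, T2, T3 = {3, 4, 5, 7, 8, 9, 10, 11}.
Not covered: 1, 2, 6 — 3 elements.

3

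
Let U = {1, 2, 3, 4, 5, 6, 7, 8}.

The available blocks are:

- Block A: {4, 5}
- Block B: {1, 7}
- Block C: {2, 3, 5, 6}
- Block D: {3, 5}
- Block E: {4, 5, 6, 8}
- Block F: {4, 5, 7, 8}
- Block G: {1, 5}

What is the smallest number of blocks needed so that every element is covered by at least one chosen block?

B and C and F together: B ∪ C ∪ F = {1, 2, 3, 4, 5, 6, 7, 8} — every element is covered.
Only C contains 2, so C is forced; the remaining 4 elements need at least 2 more blocks (each remaining block adds at most 3) — so at least 3 blocks are needed, and 3 is optimal.

3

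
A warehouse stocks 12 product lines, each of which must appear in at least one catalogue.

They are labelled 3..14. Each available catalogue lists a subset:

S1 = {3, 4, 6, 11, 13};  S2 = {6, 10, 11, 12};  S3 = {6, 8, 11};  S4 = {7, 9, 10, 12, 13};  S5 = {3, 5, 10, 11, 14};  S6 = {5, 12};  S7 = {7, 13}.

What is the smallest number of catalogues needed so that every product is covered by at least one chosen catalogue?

4

Take {S1, S3, S4, S5}. Their union is {3, 4, 5, 6, 7, 8, 9, 10, 11, 12, 13, 14}, which is all 12 products.
No 3 of the 7 catalogues cover everything (all 35 combinations miss at least one product), so 4 is optimal.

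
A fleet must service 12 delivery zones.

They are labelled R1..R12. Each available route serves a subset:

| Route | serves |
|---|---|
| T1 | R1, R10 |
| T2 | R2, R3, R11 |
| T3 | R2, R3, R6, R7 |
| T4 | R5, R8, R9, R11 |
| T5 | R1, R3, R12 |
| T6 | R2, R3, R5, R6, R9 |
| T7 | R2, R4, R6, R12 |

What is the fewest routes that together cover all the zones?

4

T1 and T3 and T4 and T7 together: T1 ∪ T3 ∪ T4 ∪ T7 = {R1, R2, R3, R4, R5, R6, R7, R8, R9, R10, R11, R12} — every zone is covered.
No 3 of the 7 routes cover everything (all 35 combinations miss at least one zone), so 4 is optimal.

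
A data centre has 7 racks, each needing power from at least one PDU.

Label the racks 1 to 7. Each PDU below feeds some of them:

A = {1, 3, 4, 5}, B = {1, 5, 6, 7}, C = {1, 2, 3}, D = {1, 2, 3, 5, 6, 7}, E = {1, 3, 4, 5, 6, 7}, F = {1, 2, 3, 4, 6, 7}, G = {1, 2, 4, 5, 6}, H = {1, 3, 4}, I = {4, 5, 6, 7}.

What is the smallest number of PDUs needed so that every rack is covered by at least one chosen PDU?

2

Take {A, F}. Their union is {1, 2, 3, 4, 5, 6, 7}, which is all 7 racks.
No single PDU has all 7 racks (the largest, D, has 6), so 2 is optimal.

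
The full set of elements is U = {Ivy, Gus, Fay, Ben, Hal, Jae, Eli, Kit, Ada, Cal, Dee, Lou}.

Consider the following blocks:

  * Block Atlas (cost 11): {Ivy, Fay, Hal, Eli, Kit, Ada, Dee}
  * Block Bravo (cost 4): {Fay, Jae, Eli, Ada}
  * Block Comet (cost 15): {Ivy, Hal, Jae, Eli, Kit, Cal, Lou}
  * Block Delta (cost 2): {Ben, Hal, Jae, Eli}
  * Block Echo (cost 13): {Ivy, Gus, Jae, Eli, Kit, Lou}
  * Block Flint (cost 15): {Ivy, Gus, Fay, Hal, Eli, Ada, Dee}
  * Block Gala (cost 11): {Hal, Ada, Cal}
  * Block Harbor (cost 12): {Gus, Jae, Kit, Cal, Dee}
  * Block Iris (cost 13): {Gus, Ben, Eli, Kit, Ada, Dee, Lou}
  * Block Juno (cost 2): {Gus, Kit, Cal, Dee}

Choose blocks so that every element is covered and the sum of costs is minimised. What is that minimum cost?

Bravo, Delta, Echo, Juno together cover every element (Bravo ∪ Delta ∪ Echo ∪ Juno = {Ivy, Gus, Fay, Ben, Hal, Jae, Eli, Kit, Ada, Cal, Dee, Lou}); total cost 4 + 2 + 13 + 2 = 21.
No covering selection has total cost below 21.

21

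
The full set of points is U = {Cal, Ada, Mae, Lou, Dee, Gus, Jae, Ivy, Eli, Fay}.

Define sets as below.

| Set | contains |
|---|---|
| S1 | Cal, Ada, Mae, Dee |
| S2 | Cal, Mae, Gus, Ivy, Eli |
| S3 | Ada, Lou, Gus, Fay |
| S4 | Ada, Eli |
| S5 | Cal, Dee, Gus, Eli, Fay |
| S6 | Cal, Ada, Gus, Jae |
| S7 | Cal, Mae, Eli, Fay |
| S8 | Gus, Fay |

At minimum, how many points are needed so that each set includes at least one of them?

3

H = {Cal, Ada, Gus} meets every set (each contains at least one member of H), and |H| = 3.
No choice of 2 points meets every set, so 3 is the minimum.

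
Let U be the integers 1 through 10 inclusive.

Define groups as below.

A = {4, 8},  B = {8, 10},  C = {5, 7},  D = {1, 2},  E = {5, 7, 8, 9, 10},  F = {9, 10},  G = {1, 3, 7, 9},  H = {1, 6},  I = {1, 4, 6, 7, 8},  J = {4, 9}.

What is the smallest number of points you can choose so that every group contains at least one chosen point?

4

Take T = {1, 4, 7, 10}. Each listed group contains at least one of these, so T is a hitting set of size 4.
The groups B, C, D, J are pairwise disjoint, so any hitting set needs a separate point for each — at least 4. Hence 4 is optimal.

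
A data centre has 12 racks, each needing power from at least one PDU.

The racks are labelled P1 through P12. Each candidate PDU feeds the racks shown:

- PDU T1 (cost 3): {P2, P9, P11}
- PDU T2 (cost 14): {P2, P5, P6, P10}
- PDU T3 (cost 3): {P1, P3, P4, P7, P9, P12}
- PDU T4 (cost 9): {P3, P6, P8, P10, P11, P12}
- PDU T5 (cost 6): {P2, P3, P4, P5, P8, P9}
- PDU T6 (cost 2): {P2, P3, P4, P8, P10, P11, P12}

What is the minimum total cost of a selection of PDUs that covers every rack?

T3, T4, T5 together cover every rack (T3 ∪ T4 ∪ T5 = {P1, P2, P3, P4, P5, P6, P7, P8, P9, P10, P11, P12}); total cost 3 + 9 + 6 = 18.
The greedy pick T6, T3, T5, T4 costs 20; no covering selection beats 18.

18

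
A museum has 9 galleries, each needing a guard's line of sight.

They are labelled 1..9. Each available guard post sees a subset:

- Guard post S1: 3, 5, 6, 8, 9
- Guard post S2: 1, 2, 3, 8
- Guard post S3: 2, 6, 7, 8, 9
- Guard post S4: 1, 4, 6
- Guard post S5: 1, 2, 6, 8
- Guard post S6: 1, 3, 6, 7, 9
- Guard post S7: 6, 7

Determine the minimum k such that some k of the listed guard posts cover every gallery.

3

S1 and S3 and S4 together: S1 ∪ S3 ∪ S4 = {1, 2, 3, 4, 5, 6, 7, 8, 9} — every gallery is covered.
Only S4 contains 4, so S4 is forced; the remaining 6 galleries need at least 2 more guard posts (each remaining guard post adds at most 4) — so at least 3 guard posts are needed, and 3 is optimal.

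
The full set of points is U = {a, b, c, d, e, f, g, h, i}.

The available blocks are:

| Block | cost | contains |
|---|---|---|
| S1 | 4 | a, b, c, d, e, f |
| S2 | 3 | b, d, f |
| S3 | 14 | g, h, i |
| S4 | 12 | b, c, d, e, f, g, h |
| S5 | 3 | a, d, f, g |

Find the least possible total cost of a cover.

S1, S3 together cover every point (S1 ∪ S3 = {a, b, c, d, e, f, g, h, i}); total cost 4 + 14 = 18.
The greedy pick S1, S5, S3 costs 21; no covering selection beats 18.

18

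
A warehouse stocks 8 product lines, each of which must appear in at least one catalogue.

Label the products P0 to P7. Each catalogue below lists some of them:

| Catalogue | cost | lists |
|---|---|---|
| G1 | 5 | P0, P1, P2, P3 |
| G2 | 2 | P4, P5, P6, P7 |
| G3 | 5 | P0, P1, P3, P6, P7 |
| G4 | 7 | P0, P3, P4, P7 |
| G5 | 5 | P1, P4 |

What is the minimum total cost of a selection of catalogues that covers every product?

G1, G2 together cover every product (G1 ∪ G2 = {P0, P1, P2, P3, P4, P5, P6, P7}); total cost 5 + 2 = 7.
No covering selection has total cost below 7.

7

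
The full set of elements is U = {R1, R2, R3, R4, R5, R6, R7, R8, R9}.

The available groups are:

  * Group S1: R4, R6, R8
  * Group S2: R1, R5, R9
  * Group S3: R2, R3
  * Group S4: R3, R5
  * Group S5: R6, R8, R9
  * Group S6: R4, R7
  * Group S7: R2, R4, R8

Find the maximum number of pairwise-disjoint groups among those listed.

S1, S2, S3 are pairwise disjoint (S1={R4,R6,R8}; S2={R1,R5,R9}; S3={R2,R3}).
Every remaining group overlaps one of these, and no 4 of the listed groups are pairwise disjoint, so 3 is the maximum.

3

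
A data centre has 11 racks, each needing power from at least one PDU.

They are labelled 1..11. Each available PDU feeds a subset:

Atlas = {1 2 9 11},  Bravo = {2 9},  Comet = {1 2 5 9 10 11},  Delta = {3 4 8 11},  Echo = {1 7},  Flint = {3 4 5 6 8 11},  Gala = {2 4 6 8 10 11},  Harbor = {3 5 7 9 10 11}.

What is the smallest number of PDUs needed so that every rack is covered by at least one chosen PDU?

Atlas and Flint and Harbor together: Atlas ∪ Flint ∪ Harbor = {1, 2, 3, 4, 5, 6, 7, 8, 9, 10, 11} — every rack is covered.
No 2 of the 8 PDUs cover everything (all 28 combinations miss at least one rack), so 3 is optimal.

3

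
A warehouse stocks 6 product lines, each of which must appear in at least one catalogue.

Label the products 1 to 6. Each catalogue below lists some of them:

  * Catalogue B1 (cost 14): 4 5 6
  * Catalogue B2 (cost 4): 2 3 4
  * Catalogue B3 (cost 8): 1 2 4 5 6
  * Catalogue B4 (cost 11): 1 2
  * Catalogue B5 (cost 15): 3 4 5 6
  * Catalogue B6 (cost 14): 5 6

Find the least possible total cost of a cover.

12

B2, B3 together cover every product (B2 ∪ B3 = {1, 2, 3, 4, 5, 6}); total cost 4 + 8 = 12.
No covering selection has total cost below 12.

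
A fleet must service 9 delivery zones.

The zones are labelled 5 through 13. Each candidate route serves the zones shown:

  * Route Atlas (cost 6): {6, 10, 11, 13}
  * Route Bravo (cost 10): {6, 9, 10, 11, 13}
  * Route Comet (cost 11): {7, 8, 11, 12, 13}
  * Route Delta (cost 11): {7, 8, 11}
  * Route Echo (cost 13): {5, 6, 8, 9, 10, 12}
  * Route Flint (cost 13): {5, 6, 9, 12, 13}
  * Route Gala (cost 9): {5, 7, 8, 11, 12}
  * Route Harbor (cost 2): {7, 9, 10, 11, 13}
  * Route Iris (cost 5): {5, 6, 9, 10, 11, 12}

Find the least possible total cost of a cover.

15

Echo, Harbor together cover every zone (Echo ∪ Harbor = {5, 6, 7, 8, 9, 10, 11, 12, 13}); total cost 13 + 2 = 15.
The greedy pick Harbor, Iris, Gala costs 16; no covering selection beats 15.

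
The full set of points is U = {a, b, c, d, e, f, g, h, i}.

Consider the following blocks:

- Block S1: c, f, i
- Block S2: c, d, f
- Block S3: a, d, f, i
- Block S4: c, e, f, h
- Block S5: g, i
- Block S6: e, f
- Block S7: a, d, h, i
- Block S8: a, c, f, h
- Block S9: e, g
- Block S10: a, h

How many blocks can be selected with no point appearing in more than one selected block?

3

S2, S9, S10 are pairwise disjoint (S2={c,d,f}; S9={e,g}; S10={a,h}).
Every remaining block overlaps one of these, and no 4 of the listed blocks are pairwise disjoint, so 3 is the maximum.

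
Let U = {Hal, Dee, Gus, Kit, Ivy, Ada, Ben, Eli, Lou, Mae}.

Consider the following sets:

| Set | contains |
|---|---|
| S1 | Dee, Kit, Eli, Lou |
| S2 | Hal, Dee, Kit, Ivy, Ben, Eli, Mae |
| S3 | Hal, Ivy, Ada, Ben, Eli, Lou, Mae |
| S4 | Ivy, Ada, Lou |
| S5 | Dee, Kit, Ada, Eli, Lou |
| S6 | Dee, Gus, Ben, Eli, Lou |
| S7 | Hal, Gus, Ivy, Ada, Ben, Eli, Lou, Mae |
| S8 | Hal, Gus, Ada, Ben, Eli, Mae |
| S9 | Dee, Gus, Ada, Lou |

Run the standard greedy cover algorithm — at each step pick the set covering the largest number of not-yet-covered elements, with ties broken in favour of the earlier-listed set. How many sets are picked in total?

2

Greedy: pick S7 (covers 8 new) → pick S1 (covers 2 new). Total picks: 2.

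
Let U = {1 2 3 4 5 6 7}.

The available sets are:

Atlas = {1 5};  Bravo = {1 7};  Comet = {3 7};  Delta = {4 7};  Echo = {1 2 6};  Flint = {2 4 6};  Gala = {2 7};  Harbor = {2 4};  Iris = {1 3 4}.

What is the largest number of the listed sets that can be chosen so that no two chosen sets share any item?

Atlas, Comet, Harbor are pairwise disjoint (Atlas={1,5}; Comet={3,7}; Harbor={2,4}).
Every remaining set overlaps one of these, and no 4 of the listed sets are pairwise disjoint, so 3 is the maximum.

3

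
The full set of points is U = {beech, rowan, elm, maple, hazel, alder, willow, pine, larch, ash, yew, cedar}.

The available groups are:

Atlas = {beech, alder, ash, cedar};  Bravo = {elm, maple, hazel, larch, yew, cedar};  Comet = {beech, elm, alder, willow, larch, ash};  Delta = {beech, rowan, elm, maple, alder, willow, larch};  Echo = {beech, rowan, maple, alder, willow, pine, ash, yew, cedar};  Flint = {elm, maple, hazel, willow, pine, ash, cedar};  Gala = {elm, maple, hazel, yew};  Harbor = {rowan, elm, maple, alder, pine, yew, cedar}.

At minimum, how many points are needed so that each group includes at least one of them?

2

The 2 points {hazel, alder} hit every group.
The groups Atlas, Gala are pairwise disjoint, so any hitting set needs a separate point for each — at least 2. Hence 2 is optimal.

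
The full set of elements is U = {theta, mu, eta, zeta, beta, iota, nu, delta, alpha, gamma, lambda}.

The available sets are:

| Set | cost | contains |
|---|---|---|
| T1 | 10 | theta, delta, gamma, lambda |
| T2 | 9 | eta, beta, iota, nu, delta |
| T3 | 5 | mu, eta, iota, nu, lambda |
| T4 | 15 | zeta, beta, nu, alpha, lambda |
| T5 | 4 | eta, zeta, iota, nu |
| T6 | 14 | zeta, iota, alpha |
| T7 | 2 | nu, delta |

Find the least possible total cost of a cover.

30

T1, T3, T4 together cover every element (T1 ∪ T3 ∪ T4 = {theta, mu, eta, zeta, beta, iota, nu, delta, alpha, gamma, lambda}); total cost 10 + 5 + 15 = 30.
The greedy pick T3, T7, T5, T1, T4 costs 36; no covering selection beats 30.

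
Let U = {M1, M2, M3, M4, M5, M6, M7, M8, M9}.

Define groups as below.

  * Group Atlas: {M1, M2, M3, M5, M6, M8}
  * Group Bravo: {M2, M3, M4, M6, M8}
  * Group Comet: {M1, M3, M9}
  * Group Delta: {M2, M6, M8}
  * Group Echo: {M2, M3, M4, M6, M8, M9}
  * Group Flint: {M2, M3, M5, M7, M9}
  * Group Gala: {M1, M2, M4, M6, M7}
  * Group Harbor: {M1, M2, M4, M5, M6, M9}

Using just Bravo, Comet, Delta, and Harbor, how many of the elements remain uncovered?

1

Union of Bravo, Comet, Delta, Harbor = {M1, M2, M3, M4, M5, M6, M8, M9}.
Not covered: M7 — 1 element.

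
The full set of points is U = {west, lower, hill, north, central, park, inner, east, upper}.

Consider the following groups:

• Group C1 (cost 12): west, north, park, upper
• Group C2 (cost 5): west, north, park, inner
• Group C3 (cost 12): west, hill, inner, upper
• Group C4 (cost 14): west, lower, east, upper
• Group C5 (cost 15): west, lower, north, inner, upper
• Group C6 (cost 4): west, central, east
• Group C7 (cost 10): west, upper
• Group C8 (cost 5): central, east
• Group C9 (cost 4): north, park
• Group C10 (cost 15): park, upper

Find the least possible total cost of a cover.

34

C3, C4, C6, C9 together cover every point (C3 ∪ C4 ∪ C6 ∪ C9 = {west, lower, hill, north, central, park, inner, east, upper}); total cost 12 + 14 + 4 + 4 = 34.
The greedy pick C2, C6, C3, C4 costs 35; no covering selection beats 34.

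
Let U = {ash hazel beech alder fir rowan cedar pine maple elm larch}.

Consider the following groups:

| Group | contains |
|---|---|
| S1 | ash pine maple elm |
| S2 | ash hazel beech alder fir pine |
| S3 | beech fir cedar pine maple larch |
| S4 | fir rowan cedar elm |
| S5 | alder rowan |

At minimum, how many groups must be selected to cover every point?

3

S2, S3, and S4 cover everything between them: the union {ash, hazel, beech, alder, fir, rowan, cedar, pine, maple, elm, larch} is all of U.
Only S2 contains hazel, so S2 is forced; the remaining 5 points need at least 2 more groups (each remaining group adds at most 3) — so at least 3 groups are needed, and 3 is optimal.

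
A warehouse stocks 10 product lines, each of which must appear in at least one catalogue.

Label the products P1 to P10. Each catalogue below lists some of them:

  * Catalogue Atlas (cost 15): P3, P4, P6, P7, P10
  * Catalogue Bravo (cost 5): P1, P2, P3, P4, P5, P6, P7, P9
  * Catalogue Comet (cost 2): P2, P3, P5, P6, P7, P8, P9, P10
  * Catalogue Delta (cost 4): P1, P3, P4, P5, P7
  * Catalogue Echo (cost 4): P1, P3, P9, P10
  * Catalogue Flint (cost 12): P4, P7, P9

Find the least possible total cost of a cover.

Comet, Delta together cover every product (Comet ∪ Delta = {P1, P2, P3, P4, P5, P6, P7, P8, P9, P10}); total cost 2 + 4 = 6.
No covering selection has total cost below 6.

6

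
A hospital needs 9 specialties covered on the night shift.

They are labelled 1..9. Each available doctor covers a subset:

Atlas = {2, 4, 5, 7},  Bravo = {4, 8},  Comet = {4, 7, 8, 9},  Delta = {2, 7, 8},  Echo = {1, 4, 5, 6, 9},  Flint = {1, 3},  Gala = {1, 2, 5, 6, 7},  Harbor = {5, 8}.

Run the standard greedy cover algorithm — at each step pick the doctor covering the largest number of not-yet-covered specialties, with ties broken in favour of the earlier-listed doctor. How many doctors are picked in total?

Greedy: pick Echo (covers 5 new) → pick Delta (covers 3 new) → pick Flint (covers 1 new). Total picks: 3.

3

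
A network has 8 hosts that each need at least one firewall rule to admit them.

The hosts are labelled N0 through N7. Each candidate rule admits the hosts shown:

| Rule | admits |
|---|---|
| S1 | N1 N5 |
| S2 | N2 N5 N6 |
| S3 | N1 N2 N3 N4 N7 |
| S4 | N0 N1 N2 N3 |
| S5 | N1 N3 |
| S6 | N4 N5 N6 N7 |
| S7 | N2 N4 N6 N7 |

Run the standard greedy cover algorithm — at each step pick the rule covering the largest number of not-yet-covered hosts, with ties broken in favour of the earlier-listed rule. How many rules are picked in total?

Greedy: pick S3 (covers 5 new) → pick S2 (covers 2 new) → pick S4 (covers 1 new). Total picks: 3.
(The true minimum cover uses only 2 rules, so greedy is not optimal here.)

3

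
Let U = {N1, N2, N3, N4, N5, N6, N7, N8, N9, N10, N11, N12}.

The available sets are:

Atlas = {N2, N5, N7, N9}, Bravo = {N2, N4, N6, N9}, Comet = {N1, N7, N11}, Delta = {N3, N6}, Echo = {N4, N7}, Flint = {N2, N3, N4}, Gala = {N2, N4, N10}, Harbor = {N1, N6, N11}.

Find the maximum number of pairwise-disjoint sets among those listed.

Comet, Delta, Gala are pairwise disjoint (Comet={N1,N7,N11}; Delta={N3,N6}; Gala={N2,N4,N10}).
Every remaining set overlaps one of these, and no 4 of the listed sets are pairwise disjoint, so 3 is the maximum.

3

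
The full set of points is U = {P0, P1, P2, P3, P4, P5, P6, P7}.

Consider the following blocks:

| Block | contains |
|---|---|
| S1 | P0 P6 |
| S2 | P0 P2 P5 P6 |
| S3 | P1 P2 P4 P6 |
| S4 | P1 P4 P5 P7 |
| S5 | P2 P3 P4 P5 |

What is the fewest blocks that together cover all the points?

3

Take {S2, S4, S5}. Their union is {P0, P1, P2, P3, P4, P5, P6, P7}, which is all 8 points.
Only S5 contains P3, so S5 is forced; the remaining 4 points need at least 2 more blocks (each remaining block adds at most 2) — so at least 3 blocks are needed, and 3 is optimal.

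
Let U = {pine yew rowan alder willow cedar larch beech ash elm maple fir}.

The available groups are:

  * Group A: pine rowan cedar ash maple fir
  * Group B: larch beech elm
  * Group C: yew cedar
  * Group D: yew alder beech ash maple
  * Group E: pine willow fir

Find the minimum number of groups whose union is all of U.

4

A and B and D and E together: A ∪ B ∪ D ∪ E = {pine, yew, rowan, alder, willow, cedar, larch, beech, ash, elm, maple, fir} — every element is covered.
No 3 of the 5 groups cover everything (all 10 combinations miss at least one element), so 4 is optimal.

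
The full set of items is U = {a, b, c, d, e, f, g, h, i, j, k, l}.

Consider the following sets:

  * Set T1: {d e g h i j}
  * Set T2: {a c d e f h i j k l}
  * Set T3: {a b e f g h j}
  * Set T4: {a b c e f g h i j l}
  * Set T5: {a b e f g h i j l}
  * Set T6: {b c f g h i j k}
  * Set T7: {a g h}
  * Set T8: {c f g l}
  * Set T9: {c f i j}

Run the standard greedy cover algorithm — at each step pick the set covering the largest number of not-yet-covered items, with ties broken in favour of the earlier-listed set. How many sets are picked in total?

2

Greedy: pick T2 (covers 10 new) → pick T3 (covers 2 new). Total picks: 2.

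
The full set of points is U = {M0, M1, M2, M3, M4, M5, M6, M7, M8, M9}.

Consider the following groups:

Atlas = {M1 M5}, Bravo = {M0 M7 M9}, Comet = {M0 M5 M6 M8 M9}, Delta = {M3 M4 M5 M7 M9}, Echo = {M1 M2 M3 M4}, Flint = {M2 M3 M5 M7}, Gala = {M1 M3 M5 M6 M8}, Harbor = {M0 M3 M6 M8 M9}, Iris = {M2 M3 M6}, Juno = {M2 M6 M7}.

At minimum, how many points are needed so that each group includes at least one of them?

The 3 points {M1, M2, M9} hit every group.
The groups Atlas, Bravo, Iris are pairwise disjoint, so any hitting set needs a separate point for each — at least 3. Hence 3 is optimal.

3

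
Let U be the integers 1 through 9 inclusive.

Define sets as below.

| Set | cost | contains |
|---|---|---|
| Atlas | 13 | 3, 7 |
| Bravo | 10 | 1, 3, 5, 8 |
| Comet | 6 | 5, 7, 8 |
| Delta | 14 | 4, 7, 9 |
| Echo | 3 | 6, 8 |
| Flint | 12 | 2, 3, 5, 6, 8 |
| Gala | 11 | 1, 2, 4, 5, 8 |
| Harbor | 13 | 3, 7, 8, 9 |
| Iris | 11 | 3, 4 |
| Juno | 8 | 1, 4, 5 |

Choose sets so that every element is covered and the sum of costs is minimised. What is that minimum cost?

Echo, Gala, Harbor together cover every element (Echo ∪ Gala ∪ Harbor = {1, 2, 3, 4, 5, 6, 7, 8, 9}); total cost 3 + 11 + 13 = 27.
The greedy pick Echo, Juno, Harbor, Gala costs 35; no covering selection beats 27.

27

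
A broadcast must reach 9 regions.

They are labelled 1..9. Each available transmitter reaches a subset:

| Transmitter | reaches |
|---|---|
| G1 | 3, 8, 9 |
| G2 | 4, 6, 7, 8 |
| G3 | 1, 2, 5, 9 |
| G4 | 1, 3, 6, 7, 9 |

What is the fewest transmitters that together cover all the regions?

3

G1 and G2 and G3 together: G1 ∪ G2 ∪ G3 = {1, 2, 3, 4, 5, 6, 7, 8, 9} — every region is covered.
Only G3 contains 2, so G3 is forced; the remaining 5 regions need at least 2 more transmitters (each remaining transmitter adds at most 4) — so at least 3 transmitters are needed, and 3 is optimal.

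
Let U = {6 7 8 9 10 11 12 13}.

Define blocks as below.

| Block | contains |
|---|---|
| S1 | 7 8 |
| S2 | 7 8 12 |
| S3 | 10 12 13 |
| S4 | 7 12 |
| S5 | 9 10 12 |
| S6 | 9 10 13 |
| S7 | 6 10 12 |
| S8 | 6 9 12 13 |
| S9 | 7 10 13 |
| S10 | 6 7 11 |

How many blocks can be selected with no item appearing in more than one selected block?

2

S1, S3 are pairwise disjoint (S1={7,8}; S3={10,12,13}).
Every remaining block overlaps one of these, and no 3 of the listed blocks are pairwise disjoint, so 2 is the maximum.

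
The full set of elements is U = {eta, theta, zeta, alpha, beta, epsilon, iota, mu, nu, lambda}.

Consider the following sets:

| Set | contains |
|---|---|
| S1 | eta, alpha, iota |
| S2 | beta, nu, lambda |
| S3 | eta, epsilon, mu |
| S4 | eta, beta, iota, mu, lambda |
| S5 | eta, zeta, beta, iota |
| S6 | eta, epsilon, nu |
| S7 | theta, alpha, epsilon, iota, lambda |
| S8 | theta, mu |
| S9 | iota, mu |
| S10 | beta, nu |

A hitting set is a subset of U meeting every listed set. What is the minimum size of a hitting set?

3

The 3 elements {iota, mu, nu} hit every set.
The sets S1, S8, S10 are pairwise disjoint, so any hitting set needs a separate element for each — at least 3. Hence 3 is optimal.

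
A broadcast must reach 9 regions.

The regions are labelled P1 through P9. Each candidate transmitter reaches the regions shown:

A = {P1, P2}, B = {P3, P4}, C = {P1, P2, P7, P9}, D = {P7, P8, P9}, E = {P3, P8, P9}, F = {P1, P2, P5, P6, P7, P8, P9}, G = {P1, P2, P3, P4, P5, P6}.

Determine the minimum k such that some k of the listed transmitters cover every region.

2

Take {B, F}. Their union is {P1, P2, P3, P4, P5, P6, P7, P8, P9}, which is all 9 regions.
No single transmitter has all 9 regions (the largest, F, has 7), so 2 is optimal.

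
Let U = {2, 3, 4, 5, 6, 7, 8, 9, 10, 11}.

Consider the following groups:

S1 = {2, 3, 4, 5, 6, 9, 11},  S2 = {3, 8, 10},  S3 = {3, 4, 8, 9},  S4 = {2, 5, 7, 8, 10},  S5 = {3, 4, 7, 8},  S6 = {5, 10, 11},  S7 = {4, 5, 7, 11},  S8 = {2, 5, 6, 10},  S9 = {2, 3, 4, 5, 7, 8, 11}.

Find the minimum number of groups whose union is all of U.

2

S1 and S4 together: S1 ∪ S4 = {2, 3, 4, 5, 6, 7, 8, 9, 10, 11} — every item is covered.
No single group has all 10 items (the largest, S1, has 7), so 2 is optimal.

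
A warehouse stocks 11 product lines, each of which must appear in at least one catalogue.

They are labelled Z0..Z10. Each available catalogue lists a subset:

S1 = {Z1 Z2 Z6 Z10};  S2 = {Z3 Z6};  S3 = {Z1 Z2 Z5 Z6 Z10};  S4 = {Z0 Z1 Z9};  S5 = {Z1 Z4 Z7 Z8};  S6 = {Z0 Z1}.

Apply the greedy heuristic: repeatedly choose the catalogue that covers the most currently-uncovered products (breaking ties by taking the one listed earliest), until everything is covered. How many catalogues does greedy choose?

Greedy: pick S3 (covers 5 new) → pick S5 (covers 3 new) → pick S4 (covers 2 new) → pick S2 (covers 1 new). Total picks: 4.

4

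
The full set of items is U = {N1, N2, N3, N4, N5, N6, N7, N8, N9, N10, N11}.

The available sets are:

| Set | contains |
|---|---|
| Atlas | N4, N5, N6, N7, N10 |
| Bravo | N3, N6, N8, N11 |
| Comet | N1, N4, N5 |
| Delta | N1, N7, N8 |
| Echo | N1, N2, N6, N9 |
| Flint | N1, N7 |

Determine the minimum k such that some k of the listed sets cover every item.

Atlas, Bravo, and Echo cover everything between them: the union {N1, N2, N3, N4, N5, N6, N7, N8, N9, N10, N11} is all of U.
Each set has at most 5 items, and 2·5 = 10 < 11 — so at least 3 sets are needed, and 3 is optimal.

3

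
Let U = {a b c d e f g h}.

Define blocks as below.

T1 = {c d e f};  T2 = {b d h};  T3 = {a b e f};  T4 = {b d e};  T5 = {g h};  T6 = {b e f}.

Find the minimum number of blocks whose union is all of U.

3

T1, T3, and T5 cover everything between them: the union {a, b, c, d, e, f, g, h} is all of U.
Only T3 contains a, so T3 is forced; the remaining 4 points need at least 2 more blocks (each remaining block adds at most 2) — so at least 3 blocks are needed, and 3 is optimal.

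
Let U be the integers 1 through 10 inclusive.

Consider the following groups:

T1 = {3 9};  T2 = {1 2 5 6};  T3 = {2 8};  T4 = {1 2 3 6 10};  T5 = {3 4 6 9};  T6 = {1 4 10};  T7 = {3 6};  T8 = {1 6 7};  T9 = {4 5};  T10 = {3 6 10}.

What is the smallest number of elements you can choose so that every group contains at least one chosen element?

The 4 elements {1, 2, 3, 4} hit every group.
The groups T1, T3, T8, T9 are pairwise disjoint, so any hitting set needs a separate element for each — at least 4. Hence 4 is optimal.

4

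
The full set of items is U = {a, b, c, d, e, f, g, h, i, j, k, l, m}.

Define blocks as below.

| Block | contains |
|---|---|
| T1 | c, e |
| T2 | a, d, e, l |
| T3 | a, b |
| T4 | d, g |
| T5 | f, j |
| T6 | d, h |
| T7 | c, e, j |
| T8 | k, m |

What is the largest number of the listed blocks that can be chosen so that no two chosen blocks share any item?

T1, T3, T4, T5, T8 are pairwise disjoint (T1={c,e}; T3={a,b}; T4={d,g}; T5={f,j}; T8={k,m}).
Every remaining block overlaps one of these, and no 6 of the listed blocks are pairwise disjoint, so 5 is the maximum.

5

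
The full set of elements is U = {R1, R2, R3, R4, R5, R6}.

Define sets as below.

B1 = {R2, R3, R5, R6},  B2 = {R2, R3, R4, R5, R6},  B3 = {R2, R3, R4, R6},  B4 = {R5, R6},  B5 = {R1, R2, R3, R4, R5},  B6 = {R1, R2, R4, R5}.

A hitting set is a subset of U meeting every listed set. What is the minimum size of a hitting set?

H = {R1, R6} meets every set (each contains at least one member of H), and |H| = 2.
No single element lies in every set, so at least 2 are needed and 2 is optimal.

2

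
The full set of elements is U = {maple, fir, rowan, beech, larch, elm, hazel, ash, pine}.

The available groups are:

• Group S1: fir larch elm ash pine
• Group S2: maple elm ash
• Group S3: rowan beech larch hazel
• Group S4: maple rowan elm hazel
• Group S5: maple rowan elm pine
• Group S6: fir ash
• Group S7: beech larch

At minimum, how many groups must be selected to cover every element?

S1, S3, and S5 cover everything between them: the union {maple, fir, rowan, beech, larch, elm, hazel, ash, pine} is all of U.
No 2 of the 7 groups cover everything (all 21 combinations miss at least one element), so 3 is optimal.

3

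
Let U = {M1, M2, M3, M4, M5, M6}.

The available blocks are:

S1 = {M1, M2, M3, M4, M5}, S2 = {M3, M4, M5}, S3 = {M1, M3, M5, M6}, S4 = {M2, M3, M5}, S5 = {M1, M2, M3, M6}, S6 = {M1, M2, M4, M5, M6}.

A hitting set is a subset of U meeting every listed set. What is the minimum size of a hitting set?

Take H = {M1, M5}. Each listed block contains at least one of these, so H is a hitting set of size 2.
No single item lies in every block, so at least 2 are needed and 2 is optimal.

2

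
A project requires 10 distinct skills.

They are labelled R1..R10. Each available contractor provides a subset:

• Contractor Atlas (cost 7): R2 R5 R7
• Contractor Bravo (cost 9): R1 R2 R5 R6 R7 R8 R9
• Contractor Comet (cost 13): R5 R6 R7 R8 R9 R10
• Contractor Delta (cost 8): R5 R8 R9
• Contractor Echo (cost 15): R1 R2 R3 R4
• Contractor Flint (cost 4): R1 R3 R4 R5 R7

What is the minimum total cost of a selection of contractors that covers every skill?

Atlas, Comet, Flint together cover every skill (Atlas ∪ Comet ∪ Flint = {R1, R2, R3, R4, R5, R6, R7, R8, R9, R10}); total cost 7 + 13 + 4 = 24.
The greedy pick Flint, Bravo, Comet costs 26; no covering selection beats 24.

24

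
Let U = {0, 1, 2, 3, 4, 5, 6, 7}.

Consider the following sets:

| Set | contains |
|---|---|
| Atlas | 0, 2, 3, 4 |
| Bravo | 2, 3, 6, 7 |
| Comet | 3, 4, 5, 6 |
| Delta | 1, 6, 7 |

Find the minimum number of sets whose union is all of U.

3

Atlas, Comet, and Delta cover everything between them: the union {0, 1, 2, 3, 4, 5, 6, 7} is all of U.
Only Atlas contains 0, so Atlas is forced; the remaining 4 items need at least 2 more sets (each remaining set adds at most 3) — so at least 3 sets are needed, and 3 is optimal.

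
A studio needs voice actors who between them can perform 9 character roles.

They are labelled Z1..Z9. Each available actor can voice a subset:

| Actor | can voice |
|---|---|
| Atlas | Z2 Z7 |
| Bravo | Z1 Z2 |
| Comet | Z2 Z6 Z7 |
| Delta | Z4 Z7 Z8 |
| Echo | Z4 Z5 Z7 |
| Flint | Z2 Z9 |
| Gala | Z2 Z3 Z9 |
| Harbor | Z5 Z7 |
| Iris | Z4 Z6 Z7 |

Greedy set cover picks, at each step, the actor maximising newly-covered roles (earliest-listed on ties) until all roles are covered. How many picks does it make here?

5

Greedy: pick Comet (covers 3 new) → pick Delta (covers 2 new) → pick Gala (covers 2 new) → pick Bravo (covers 1 new) → pick Echo (covers 1 new). Total picks: 5.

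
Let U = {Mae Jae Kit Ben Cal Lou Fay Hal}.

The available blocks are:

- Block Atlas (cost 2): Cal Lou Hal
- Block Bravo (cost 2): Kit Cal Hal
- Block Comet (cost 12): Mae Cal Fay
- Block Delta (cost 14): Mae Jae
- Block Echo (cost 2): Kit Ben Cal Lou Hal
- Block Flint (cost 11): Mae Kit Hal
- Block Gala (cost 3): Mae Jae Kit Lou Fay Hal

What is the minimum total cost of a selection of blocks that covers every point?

Echo, Gala together cover every point (Echo ∪ Gala = {Mae, Jae, Kit, Ben, Cal, Lou, Fay, Hal}); total cost 2 + 3 = 5.
No covering selection has total cost below 5.

5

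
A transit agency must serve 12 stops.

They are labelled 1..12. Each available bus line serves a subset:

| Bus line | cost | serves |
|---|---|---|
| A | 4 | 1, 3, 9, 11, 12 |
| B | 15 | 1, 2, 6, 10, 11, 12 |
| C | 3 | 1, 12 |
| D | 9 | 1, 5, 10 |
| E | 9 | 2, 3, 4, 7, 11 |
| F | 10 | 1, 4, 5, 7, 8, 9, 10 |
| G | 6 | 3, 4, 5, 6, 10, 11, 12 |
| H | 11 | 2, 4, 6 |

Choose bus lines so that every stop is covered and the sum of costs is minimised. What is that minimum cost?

25

A, F, H together cover every stop (A ∪ F ∪ H = {1, 2, 3, 4, 5, 6, 7, 8, 9, 10, 11, 12}); total cost 4 + 10 + 11 = 25.
The greedy pick A, G, E, F costs 29; no covering selection beats 25.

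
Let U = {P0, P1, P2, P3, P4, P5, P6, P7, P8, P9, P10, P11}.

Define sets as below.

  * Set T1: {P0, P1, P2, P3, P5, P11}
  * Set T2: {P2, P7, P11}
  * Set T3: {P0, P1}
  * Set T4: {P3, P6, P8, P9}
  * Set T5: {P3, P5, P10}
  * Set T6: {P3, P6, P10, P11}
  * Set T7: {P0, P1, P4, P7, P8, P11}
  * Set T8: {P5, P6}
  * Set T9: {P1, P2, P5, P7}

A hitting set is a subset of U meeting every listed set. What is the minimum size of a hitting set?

Take H = {P0, P5, P6, P7}. Each listed set contains at least one of these, so H is a hitting set of size 4.
No choice of 3 elements meets every set, so 4 is the minimum.

4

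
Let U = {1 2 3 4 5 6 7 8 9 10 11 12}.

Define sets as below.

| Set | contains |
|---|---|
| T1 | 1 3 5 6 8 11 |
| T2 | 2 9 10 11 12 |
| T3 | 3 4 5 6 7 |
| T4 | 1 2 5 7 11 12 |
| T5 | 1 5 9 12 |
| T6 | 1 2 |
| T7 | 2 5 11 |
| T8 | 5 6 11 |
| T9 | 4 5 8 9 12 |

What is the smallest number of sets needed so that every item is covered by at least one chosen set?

T1 and T2 and T3 together: T1 ∪ T2 ∪ T3 = {1, 2, 3, 4, 5, 6, 7, 8, 9, 10, 11, 12} — every item is covered.
Only T2 contains 10, so T2 is forced; the remaining 7 items need at least 2 more sets (each remaining set adds at most 5) — so at least 3 sets are needed, and 3 is optimal.

3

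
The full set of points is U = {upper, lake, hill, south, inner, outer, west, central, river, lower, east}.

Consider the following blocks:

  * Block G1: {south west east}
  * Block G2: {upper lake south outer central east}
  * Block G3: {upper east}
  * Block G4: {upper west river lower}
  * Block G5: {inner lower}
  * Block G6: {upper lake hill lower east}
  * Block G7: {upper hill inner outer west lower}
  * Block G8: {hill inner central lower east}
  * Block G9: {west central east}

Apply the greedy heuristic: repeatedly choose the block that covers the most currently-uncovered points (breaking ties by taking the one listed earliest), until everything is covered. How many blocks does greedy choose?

Greedy: pick G2 (covers 6 new) → pick G7 (covers 4 new) → pick G4 (covers 1 new). Total picks: 3.

3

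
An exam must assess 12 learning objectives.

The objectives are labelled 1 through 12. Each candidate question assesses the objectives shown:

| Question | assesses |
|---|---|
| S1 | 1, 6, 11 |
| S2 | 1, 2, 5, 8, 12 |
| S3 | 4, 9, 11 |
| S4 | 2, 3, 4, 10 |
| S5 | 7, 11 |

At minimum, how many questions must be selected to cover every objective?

Take {S1, S2, S3, S4, S5}. Their union is {1, 2, 3, 4, 5, 6, 7, 8, 9, 10, 11, 12}, which is all 12 objectives.
No 4 of the 5 questions cover everything (all 5 combinations miss at least one objective), so 5 is optimal.

5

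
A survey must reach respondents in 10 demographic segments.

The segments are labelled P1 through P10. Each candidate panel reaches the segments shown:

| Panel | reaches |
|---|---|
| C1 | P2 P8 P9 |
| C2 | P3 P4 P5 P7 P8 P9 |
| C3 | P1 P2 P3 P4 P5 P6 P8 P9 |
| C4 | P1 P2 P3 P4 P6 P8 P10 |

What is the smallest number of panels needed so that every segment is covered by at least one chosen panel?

2

Take {C2, C4}. Their union is {P1, P2, P3, P4, P5, P6, P7, P8, P9, P10}, which is all 10 segments.
No single panel has all 10 segments (the largest, C3, has 8), so 2 is optimal.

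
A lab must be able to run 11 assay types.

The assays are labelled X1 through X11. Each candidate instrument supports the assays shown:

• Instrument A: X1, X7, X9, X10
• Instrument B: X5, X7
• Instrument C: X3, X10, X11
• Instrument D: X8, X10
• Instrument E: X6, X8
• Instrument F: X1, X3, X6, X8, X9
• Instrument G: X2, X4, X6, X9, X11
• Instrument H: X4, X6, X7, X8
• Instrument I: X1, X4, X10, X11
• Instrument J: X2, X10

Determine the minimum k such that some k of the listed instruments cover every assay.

B and F and G and J together: B ∪ F ∪ G ∪ J = {X1, X2, X3, X4, X5, X6, X7, X8, X9, X10, X11} — every assay is covered.
No 3 of the 10 instruments cover everything (all 120 combinations miss at least one assay), so 4 is optimal.

4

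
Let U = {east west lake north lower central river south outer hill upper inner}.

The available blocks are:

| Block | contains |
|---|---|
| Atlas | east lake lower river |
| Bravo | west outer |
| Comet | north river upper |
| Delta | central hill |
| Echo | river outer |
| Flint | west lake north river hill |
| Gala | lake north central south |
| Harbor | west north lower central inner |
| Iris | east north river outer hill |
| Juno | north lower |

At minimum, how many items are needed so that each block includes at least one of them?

4

H = {east, north, outer, hill} meets every block (each contains at least one member of H), and |H| = 4.
No choice of 3 items meets every block, so 4 is the minimum.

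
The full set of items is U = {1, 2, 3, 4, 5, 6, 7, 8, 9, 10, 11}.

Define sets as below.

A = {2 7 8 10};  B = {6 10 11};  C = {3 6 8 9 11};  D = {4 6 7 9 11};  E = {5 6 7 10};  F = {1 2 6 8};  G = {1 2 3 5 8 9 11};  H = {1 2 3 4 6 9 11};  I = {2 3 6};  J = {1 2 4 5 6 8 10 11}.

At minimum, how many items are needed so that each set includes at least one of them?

Take T = {6, 8}. Each listed set contains at least one of these, so T is a hitting set of size 2.
No single item lies in every set, so at least 2 are needed and 2 is optimal.

2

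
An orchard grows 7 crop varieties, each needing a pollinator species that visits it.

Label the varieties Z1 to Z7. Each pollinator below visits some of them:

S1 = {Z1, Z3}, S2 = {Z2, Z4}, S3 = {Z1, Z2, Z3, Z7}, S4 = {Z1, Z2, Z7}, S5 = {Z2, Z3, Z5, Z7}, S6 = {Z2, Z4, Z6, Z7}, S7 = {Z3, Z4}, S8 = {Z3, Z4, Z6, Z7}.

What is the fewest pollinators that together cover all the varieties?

3

S4 and S5 and S6 together: S4 ∪ S5 ∪ S6 = {Z1, Z2, Z3, Z4, Z5, Z6, Z7} — every variety is covered.
Only S5 contains Z5, so S5 is forced; the remaining 3 varieties need at least 2 more pollinators (each remaining pollinator adds at most 2) — so at least 3 pollinators are needed, and 3 is optimal.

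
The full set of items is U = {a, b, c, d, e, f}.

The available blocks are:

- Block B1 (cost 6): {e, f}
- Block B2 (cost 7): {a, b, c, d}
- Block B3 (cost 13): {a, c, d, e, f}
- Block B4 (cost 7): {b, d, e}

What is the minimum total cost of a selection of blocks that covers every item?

B1, B2 together cover every item (B1 ∪ B2 = {a, b, c, d, e, f}); total cost 6 + 7 = 13.
No covering selection has total cost below 13.

13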